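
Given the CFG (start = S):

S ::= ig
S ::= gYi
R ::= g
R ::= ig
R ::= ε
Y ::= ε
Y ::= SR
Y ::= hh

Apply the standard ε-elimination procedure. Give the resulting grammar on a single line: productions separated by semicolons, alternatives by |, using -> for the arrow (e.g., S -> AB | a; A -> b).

S -> gi | ig | gYi; R -> g | ig; Y -> S | SR | hh

Nullable set: {R, Y}.
S -> gYi: Y nullable, giving gYi | gi.
Drop R -> ε.
Drop Y -> ε.
Y -> SR: R nullable, giving S | SR.
Unchanged (no nullable symbols): S -> ig; R -> g; R -> ig; Y -> hh.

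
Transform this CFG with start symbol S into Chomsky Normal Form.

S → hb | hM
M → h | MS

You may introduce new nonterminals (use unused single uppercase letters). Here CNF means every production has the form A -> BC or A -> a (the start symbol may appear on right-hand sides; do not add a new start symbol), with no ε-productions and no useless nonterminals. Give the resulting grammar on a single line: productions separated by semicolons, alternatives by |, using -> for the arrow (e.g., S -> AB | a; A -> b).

No ε-productions.
No unit productions to eliminate.
TERM: introduce B -> b, A -> h and substitute in every rule of length ≥2.

S -> AB | AM; A -> h; B -> b; M -> h | MS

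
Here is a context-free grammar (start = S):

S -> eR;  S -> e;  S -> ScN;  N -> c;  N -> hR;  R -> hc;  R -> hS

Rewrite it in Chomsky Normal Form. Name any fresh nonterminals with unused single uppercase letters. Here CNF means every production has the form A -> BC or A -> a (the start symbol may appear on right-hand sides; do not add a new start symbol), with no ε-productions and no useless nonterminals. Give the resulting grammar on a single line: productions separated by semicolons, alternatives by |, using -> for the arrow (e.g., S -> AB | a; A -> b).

S -> e | CR | SD; A -> h; B -> c; C -> e; D -> BN; N -> c | AR; R -> AB | AS

No ε-productions.
No unit productions to eliminate.
TERM: introduce B -> c, C -> e, A -> h and substitute in every rule of length ≥2.
BIN: S -> SBN becomes S -> SD, D -> BN.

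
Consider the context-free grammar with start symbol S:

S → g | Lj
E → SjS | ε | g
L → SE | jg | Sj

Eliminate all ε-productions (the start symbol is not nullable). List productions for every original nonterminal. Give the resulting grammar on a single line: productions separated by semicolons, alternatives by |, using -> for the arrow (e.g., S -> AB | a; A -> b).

S -> g | Lj; E -> g | SjS; L -> S | SE | Sj | jg

Nullable set: {E}.
Drop E -> ε.
L -> SE: E nullable, giving S | SE.
Unchanged (no nullable symbols): S -> Lj; S -> g; E -> SjS; E -> g; L -> Sj; L -> jg.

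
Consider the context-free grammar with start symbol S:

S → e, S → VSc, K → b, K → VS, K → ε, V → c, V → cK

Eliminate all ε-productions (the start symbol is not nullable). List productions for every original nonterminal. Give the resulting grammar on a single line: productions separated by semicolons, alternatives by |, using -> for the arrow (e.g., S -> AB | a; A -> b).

S -> e | VSc; K -> b | VS; V -> c | cK

Nullable set: {K}.
Drop K -> ε.
V -> cK: K nullable, giving c | cK.
Unchanged (no nullable symbols): S -> VSc; S -> e; K -> VS; K -> b; V -> c.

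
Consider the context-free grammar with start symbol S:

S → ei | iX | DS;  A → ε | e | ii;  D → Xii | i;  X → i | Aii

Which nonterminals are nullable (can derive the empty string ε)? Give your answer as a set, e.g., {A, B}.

{A}

Directly nullable (have an ε-rule): {A}.
Not nullable: D, S, X — each has a terminal in every rule's right-hand side or depends on a non-nullable symbol.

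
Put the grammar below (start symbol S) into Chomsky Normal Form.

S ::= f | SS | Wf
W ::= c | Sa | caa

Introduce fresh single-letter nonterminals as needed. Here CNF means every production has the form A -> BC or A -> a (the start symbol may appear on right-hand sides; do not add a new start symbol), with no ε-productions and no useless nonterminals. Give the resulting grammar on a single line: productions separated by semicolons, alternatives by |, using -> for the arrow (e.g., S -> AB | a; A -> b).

No ε-productions.
No unit productions to eliminate.
TERM: introduce B -> a, C -> c, A -> f and substitute in every rule of length ≥2.
BIN: W -> CBB becomes W -> CD, D -> BB.

S -> f | SS | WA; A -> f; B -> a; C -> c; D -> BB; W -> c | CD | SB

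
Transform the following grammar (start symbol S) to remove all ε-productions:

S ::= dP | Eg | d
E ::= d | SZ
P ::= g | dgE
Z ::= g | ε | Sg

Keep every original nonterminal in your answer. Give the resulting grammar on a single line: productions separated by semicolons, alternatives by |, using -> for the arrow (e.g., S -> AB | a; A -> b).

Nullable set: {Z}.
E -> SZ: Z nullable, giving S | SZ.
Drop Z -> ε.
Unchanged (no nullable symbols): S -> Eg; S -> d; S -> dP; E -> d; P -> dgE; P -> g; Z -> Sg; Z -> g.

S -> d | Eg | dP; E -> S | d | SZ; P -> g | dgE; Z -> g | Sg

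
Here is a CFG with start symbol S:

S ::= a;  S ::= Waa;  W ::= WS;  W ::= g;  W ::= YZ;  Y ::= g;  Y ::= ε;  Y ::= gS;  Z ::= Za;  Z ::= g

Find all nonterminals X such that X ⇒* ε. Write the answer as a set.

Directly nullable (have an ε-rule): {Y}.
Not nullable: S, W, Z — each has a terminal in every rule's right-hand side or depends on a non-nullable symbol.

{Y}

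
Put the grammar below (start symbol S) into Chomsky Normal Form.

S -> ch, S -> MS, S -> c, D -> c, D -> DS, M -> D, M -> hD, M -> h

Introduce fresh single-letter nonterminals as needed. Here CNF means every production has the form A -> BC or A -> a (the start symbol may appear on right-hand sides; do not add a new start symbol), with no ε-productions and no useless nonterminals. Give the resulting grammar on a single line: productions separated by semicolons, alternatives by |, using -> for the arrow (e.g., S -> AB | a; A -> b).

No ε-productions.
After unit-elimination: S -> c | MS | ch; D -> c | DS; M -> c | h | DS | hD.
TERM: introduce B -> c, A -> h and substitute in every rule of length ≥2.

S -> c | BA | MS; A -> h; B -> c; D -> c | DS; M -> c | h | AD | DS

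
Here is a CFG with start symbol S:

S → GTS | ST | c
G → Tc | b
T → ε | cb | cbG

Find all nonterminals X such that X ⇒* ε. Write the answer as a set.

{T}

Directly nullable (have an ε-rule): {T}.
Not nullable: G, S — each has a terminal in every rule's right-hand side or depends on a non-nullable symbol.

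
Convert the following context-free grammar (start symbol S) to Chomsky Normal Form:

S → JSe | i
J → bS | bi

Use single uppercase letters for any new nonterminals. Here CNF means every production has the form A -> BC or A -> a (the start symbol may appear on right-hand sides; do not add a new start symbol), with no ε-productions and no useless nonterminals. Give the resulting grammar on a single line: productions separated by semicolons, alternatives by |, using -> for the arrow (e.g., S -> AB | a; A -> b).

S -> i | JD; A -> b; B -> i; C -> e; D -> SC; J -> AB | AS

No ε-productions.
No unit productions to eliminate.
TERM: introduce A -> b, C -> e, B -> i and substitute in every rule of length ≥2.
BIN: S -> JSC becomes S -> JD, D -> SC.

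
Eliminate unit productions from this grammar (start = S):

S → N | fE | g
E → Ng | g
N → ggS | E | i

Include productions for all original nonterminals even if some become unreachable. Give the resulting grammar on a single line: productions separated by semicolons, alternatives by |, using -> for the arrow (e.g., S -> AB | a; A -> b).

Unit productions: N->E, S->N.
Unit pairs (A ⇒* B via units): (N,E), (S,E), (S,N).
S: inherits non-unit rules of {E, N, S} → Ng | fE | g | ggS | i.
E: inherits non-unit rules of {E} → Ng | g.
N: inherits non-unit rules of {E, N} → Ng | g | ggS | i.

S -> g | i | Ng | fE | ggS; E -> g | Ng; N -> g | i | Ng | ggS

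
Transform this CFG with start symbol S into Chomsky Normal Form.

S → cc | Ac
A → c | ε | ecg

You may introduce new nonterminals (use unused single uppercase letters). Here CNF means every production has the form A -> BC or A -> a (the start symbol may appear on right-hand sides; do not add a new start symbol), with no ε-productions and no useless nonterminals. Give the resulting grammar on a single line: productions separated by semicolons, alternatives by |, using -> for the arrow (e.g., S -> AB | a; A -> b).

S -> c | AC | CC; A -> c | BE; B -> e; C -> c; D -> g; E -> CD

Nullable: {A}; after ε-elimination: S -> c | Ac | cc; A -> c | ecg.
No unit productions to eliminate.
TERM: introduce C -> c, B -> e, D -> g and substitute in every rule of length ≥2.
BIN: A -> BCD becomes A -> BE, E -> CD.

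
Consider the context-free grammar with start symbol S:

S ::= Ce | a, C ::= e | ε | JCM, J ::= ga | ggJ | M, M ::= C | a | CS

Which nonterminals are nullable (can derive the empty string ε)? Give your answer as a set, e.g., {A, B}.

{C, J, M}

Directly nullable (have an ε-rule): {C}.
M is nullable via M -> C (every symbol on the right is already known nullable).
J is nullable via J -> M (every symbol on the right is already known nullable).
Not nullable: S — each has a terminal in every rule's right-hand side or depends on a non-nullable symbol.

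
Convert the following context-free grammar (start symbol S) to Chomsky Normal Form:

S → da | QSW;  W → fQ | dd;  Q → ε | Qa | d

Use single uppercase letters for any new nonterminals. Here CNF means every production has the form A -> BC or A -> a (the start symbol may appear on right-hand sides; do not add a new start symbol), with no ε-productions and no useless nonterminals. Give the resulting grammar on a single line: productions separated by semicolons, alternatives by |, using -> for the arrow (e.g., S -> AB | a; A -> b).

S -> BA | QD | SW; A -> a; B -> d; C -> f; D -> SW; Q -> a | d | QA; W -> f | BB | CQ

Nullable: {Q}; after ε-elimination: S -> SW | da | QSW; Q -> a | d | Qa; W -> f | dd | fQ.
No unit productions to eliminate.
TERM: introduce A -> a, B -> d, C -> f and substitute in every rule of length ≥2.
BIN: S -> QSW becomes S -> QD, D -> SW.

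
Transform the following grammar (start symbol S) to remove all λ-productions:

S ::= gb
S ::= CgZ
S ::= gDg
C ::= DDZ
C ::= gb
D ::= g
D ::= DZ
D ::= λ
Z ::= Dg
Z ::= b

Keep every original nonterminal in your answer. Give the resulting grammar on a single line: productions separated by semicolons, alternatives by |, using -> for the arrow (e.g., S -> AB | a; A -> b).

S -> gb | gg | CgZ | gDg; C -> Z | DZ | gb | DDZ; D -> Z | g | DZ; Z -> b | g | Dg

Nullable set: {D}.
S -> gDg: D nullable, giving gDg | gg.
C -> DDZ: D, D nullable, giving DDZ | DZ | Z.
Drop D -> λ.
D -> DZ: D nullable, giving DZ | Z.
Z -> Dg: D nullable, giving Dg | g.
Unchanged (no nullable symbols): S -> CgZ; S -> gb; C -> gb; D -> g; Z -> b.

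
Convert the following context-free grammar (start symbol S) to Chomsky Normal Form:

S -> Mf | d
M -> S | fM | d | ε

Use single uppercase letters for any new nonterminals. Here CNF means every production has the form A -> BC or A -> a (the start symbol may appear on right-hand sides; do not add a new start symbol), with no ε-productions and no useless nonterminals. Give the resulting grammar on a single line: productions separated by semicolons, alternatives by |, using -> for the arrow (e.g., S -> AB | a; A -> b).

S -> d | f | MA; A -> f; M -> d | f | AM | MA

Nullable: {M}; after ε-elimination: S -> d | f | Mf; M -> S | d | f | fM.
After unit-elimination: S -> d | f | Mf; M -> d | f | Mf | fM.
TERM: introduce A -> f and substitute in every rule of length ≥2.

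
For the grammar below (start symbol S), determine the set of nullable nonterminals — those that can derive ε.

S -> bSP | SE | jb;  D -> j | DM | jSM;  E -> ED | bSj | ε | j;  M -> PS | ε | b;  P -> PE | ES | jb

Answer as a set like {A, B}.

Directly nullable (have an ε-rule): {E, M}.
Not nullable: D, P, S — each has a terminal in every rule's right-hand side or depends on a non-nullable symbol.

{E, M}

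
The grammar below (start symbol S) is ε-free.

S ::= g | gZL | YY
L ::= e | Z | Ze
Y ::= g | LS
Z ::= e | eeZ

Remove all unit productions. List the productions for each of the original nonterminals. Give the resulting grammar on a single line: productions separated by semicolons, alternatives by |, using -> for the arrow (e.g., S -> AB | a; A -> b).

Unit productions: L->Z.
Unit pairs (A ⇒* B via units): (L,Z).
S: inherits non-unit rules of {S} → YY | g | gZL.
L: inherits non-unit rules of {L, Z} → Ze | e | eeZ.
Y: inherits non-unit rules of {Y} → LS | g.
Z: inherits non-unit rules of {Z} → e | eeZ.

S -> g | YY | gZL; L -> e | Ze | eeZ; Y -> g | LS; Z -> e | eeZ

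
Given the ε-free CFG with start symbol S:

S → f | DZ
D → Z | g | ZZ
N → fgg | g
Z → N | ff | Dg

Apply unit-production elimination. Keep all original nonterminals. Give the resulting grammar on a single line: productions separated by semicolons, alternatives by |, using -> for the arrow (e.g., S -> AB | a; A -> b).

Unit productions: D->Z, Z->N.
Unit pairs (A ⇒* B via units): (D,N), (D,Z), (Z,N).
S: inherits non-unit rules of {S} → DZ | f.
D: inherits non-unit rules of {D, N, Z} → Dg | ZZ | ff | fgg | g.
N: inherits non-unit rules of {N} → fgg | g.
Z: inherits non-unit rules of {N, Z} → Dg | ff | fgg | g.

S -> f | DZ; D -> g | Dg | ZZ | ff | fgg; N -> g | fgg; Z -> g | Dg | ff | fgg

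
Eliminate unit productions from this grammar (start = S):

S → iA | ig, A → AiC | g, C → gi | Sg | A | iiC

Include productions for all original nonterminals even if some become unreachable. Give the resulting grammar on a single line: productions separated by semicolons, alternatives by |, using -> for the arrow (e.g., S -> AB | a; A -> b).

Unit productions: C->A.
Unit pairs (A ⇒* B via units): (C,A).
S: inherits non-unit rules of {S} → iA | ig.
A: inherits non-unit rules of {A} → AiC | g.
C: inherits non-unit rules of {A, C} → AiC | Sg | g | gi | iiC.

S -> iA | ig; A -> g | AiC; C -> g | Sg | gi | AiC | iiC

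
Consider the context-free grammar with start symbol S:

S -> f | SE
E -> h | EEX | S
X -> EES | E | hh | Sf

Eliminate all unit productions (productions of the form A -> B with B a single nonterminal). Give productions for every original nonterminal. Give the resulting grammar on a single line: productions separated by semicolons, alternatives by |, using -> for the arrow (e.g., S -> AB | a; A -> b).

Unit productions: E->S, X->E.
Unit pairs (A ⇒* B via units): (E,S), (X,E), (X,S).
S: inherits non-unit rules of {S} → SE | f.
E: inherits non-unit rules of {E, S} → EEX | SE | f | h.
X: inherits non-unit rules of {E, S, X} → EES | EEX | SE | Sf | f | h | hh.

S -> f | SE; E -> f | h | SE | EEX; X -> f | h | SE | Sf | hh | EES | EEX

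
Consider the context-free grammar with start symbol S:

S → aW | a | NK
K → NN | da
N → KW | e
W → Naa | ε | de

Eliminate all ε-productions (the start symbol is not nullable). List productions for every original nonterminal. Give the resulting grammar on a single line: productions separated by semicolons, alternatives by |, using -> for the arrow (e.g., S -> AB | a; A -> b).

S -> a | NK | aW; K -> NN | da; N -> K | e | KW; W -> de | Naa

Nullable set: {W}.
S -> aW: W nullable, giving a | aW.
N -> KW: W nullable, giving K | KW.
Drop W -> ε.
Unchanged (no nullable symbols): S -> NK; S -> a; K -> NN; K -> da; N -> e; W -> Naa; W -> de.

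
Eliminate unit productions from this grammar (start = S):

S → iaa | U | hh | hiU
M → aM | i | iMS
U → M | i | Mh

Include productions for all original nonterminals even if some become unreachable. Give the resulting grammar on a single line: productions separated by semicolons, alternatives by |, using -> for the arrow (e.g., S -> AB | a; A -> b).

Unit productions: S->U, U->M.
Unit pairs (A ⇒* B via units): (S,M), (S,U), (U,M).
S: inherits non-unit rules of {M, S, U} → Mh | aM | hh | hiU | i | iMS | iaa.
M: inherits non-unit rules of {M} → aM | i | iMS.
U: inherits non-unit rules of {M, U} → Mh | aM | i | iMS.

S -> i | Mh | aM | hh | hiU | iMS | iaa; M -> i | aM | iMS; U -> i | Mh | aM | iMS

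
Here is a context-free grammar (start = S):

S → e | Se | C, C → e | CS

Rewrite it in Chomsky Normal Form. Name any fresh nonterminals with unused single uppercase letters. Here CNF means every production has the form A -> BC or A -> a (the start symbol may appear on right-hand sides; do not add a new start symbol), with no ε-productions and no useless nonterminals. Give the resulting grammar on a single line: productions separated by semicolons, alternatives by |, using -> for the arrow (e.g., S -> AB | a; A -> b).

S -> e | CS | SA; A -> e; C -> e | CS

No ε-productions.
After unit-elimination: S -> e | CS | Se; C -> e | CS.
TERM: introduce A -> e and substitute in every rule of length ≥2.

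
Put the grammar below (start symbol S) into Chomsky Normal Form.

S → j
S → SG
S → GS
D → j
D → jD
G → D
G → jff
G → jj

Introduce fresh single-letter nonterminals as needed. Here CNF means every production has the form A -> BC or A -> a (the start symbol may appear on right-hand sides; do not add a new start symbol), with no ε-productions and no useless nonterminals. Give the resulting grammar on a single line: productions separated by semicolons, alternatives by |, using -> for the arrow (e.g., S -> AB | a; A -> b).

No ε-productions.
After unit-elimination: S -> j | GS | SG; D -> j | jD; G -> j | jD | jj | jff.
TERM: introduce B -> f, A -> j and substitute in every rule of length ≥2.
BIN: G -> ABB becomes G -> AC, C -> BB.

S -> j | GS | SG; A -> j; B -> f; C -> BB; D -> j | AD; G -> j | AA | AC | AD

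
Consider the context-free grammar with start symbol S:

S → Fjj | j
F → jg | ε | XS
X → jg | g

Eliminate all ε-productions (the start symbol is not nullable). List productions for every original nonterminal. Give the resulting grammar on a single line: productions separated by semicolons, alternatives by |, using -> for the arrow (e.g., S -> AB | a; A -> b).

S -> j | jj | Fjj; F -> XS | jg; X -> g | jg

Nullable set: {F}.
S -> Fjj: F nullable, giving Fjj | jj.
Drop F -> ε.
Unchanged (no nullable symbols): S -> j; F -> XS; F -> jg; X -> g; X -> jg.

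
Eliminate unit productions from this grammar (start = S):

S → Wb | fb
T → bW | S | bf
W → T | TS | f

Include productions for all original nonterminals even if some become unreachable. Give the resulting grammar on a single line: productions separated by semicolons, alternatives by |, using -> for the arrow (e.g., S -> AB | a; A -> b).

Unit productions: T->S, W->T.
Unit pairs (A ⇒* B via units): (T,S), (W,S), (W,T).
S: inherits non-unit rules of {S} → Wb | fb.
T: inherits non-unit rules of {S, T} → Wb | bW | bf | fb.
W: inherits non-unit rules of {S, T, W} → TS | Wb | bW | bf | f | fb.

S -> Wb | fb; T -> Wb | bW | bf | fb; W -> f | TS | Wb | bW | bf | fb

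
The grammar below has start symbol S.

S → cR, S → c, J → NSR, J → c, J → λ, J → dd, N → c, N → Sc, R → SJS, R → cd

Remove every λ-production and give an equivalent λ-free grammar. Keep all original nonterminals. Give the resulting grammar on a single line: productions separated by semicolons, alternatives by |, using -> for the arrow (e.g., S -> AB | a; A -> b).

S -> c | cR; J -> c | dd | NSR; N -> c | Sc; R -> SS | cd | SJS

Nullable set: {J}.
Drop J -> λ.
R -> SJS: J nullable, giving SJS | SS.
Unchanged (no nullable symbols): S -> c; S -> cR; J -> NSR; J -> c; J -> dd; N -> Sc; N -> c; R -> cd.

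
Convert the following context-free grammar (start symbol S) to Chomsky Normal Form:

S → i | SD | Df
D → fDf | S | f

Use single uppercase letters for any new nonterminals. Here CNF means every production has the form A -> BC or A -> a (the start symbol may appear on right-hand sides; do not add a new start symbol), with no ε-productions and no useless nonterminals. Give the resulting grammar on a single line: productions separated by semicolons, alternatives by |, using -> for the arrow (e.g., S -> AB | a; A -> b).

No ε-productions.
After unit-elimination: S -> i | Df | SD; D -> f | i | Df | SD | fDf.
TERM: introduce A -> f and substitute in every rule of length ≥2.
BIN: D -> ADA becomes D -> AB, B -> DA.

S -> i | DA | SD; A -> f; B -> DA; D -> f | i | AB | DA | SD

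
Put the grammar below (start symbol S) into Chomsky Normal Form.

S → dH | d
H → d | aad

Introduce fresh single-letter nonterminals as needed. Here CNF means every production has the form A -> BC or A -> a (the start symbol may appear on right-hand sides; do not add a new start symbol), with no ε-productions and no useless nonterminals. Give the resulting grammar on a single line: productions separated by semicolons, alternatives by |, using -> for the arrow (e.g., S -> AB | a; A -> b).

S -> d | BH; A -> a; B -> d; C -> AB; H -> d | AC

No ε-productions.
No unit productions to eliminate.
TERM: introduce A -> a, B -> d and substitute in every rule of length ≥2.
BIN: H -> AAB becomes H -> AC, C -> AB.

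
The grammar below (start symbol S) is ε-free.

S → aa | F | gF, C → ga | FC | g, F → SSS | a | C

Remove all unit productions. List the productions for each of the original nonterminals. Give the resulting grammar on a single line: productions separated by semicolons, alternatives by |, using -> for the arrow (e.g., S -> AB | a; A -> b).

Unit productions: F->C, S->F.
Unit pairs (A ⇒* B via units): (F,C), (S,C), (S,F).
S: inherits non-unit rules of {C, F, S} → FC | SSS | a | aa | g | gF | ga.
C: inherits non-unit rules of {C} → FC | g | ga.
F: inherits non-unit rules of {C, F} → FC | SSS | a | g | ga.

S -> a | g | FC | aa | gF | ga | SSS; C -> g | FC | ga; F -> a | g | FC | ga | SSS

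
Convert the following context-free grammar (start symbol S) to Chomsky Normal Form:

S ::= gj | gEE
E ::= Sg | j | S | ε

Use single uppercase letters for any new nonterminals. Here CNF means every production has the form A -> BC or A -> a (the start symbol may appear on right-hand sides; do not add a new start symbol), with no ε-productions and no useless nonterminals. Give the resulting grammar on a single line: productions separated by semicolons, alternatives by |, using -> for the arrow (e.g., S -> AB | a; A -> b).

Nullable: {E}; after ε-elimination: S -> g | gE | gj | gEE; E -> S | j | Sg.
After unit-elimination: S -> g | gE | gj | gEE; E -> g | j | Sg | gE | gj | gEE.
TERM: introduce A -> g, B -> j and substitute in every rule of length ≥2.
BIN: E -> AEE becomes E -> AC, C -> EE; S -> AEE becomes S -> AD, D -> EE.

S -> g | AB | AD | AE; A -> g; B -> j; C -> EE; D -> EE; E -> g | j | AB | AC | AE | SA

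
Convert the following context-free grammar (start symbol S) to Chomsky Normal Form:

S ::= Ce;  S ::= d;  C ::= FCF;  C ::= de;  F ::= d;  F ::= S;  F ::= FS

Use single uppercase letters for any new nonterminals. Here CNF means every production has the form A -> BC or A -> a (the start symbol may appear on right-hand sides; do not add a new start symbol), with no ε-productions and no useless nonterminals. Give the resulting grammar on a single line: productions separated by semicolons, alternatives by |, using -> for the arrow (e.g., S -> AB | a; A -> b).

No ε-productions.
After unit-elimination: S -> d | Ce; C -> de | FCF; F -> d | Ce | FS.
TERM: introduce A -> d, B -> e and substitute in every rule of length ≥2.
BIN: C -> FCF becomes C -> FD, D -> CF.

S -> d | CB; A -> d; B -> e; C -> AB | FD; D -> CF; F -> d | CB | FS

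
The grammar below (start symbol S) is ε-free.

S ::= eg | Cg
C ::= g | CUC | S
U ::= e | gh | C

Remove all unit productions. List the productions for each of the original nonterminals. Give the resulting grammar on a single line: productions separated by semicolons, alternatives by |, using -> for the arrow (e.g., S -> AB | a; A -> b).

S -> Cg | eg; C -> g | Cg | eg | CUC; U -> e | g | Cg | eg | gh | CUC

Unit productions: C->S, U->C.
Unit pairs (A ⇒* B via units): (C,S), (U,C), (U,S).
S: inherits non-unit rules of {S} → Cg | eg.
C: inherits non-unit rules of {C, S} → CUC | Cg | eg | g.
U: inherits non-unit rules of {C, S, U} → CUC | Cg | e | eg | g | gh.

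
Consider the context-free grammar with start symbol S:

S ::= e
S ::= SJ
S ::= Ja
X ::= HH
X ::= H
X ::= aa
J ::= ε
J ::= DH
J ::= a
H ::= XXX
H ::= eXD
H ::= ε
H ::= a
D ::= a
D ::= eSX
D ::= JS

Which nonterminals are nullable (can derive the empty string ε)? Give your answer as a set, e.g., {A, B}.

Directly nullable (have an ε-rule): {H, J}.
X is nullable via X -> H (every symbol on the right is already known nullable).
Not nullable: D, S — each has a terminal in every rule's right-hand side or depends on a non-nullable symbol.

{H, J, X}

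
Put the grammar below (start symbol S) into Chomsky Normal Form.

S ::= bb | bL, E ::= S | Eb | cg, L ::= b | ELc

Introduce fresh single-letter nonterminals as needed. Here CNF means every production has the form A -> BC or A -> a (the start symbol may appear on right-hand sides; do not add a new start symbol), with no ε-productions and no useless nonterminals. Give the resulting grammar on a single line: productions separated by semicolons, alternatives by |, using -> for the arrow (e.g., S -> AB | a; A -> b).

No ε-productions.
After unit-elimination: S -> bL | bb; E -> Eb | bL | bb | cg; L -> b | ELc.
TERM: introduce A -> b, B -> c, C -> g and substitute in every rule of length ≥2.
BIN: L -> ELB becomes L -> ED, D -> LB.

S -> AA | AL; A -> b; B -> c; C -> g; D -> LB; E -> AA | AL | BC | EA; L -> b | ED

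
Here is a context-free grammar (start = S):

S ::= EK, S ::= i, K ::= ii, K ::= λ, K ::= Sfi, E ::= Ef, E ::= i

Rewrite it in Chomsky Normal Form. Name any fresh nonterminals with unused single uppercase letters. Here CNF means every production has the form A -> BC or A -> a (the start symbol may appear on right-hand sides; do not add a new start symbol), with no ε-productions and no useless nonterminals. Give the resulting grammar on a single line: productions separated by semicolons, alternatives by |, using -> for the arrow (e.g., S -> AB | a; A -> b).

S -> i | EA | EK; A -> f; B -> i; C -> AB; E -> i | EA; K -> BB | SC

Nullable: {K}; after ε-elimination: S -> E | i | EK; E -> i | Ef; K -> ii | Sfi.
After unit-elimination: S -> i | EK | Ef; E -> i | Ef; K -> ii | Sfi.
TERM: introduce A -> f, B -> i and substitute in every rule of length ≥2.
BIN: K -> SAB becomes K -> SC, C -> AB.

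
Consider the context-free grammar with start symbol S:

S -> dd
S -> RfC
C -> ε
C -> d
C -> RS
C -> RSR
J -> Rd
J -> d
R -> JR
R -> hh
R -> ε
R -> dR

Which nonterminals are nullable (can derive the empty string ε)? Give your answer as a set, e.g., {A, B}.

Directly nullable (have an ε-rule): {C, R}.
Not nullable: J, S — each has a terminal in every rule's right-hand side or depends on a non-nullable symbol.

{C, R}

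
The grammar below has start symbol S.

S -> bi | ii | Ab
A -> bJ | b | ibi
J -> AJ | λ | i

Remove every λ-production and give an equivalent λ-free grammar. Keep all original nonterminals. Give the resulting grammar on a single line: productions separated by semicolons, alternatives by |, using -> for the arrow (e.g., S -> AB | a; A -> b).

S -> Ab | bi | ii; A -> b | bJ | ibi; J -> A | i | AJ

Nullable set: {J}.
A -> bJ: J nullable, giving b | bJ.
Drop J -> λ.
J -> AJ: J nullable, giving A | AJ.
Unchanged (no nullable symbols): S -> Ab; S -> bi; S -> ii; A -> b; A -> ibi; J -> i.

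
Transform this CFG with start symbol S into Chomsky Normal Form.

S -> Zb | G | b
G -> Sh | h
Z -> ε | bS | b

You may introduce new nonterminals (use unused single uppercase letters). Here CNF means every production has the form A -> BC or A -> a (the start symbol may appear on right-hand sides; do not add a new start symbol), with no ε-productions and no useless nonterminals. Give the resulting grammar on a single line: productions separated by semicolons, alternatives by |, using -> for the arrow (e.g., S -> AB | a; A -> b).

S -> b | h | SA | ZB; A -> h; B -> b; Z -> b | BS

Nullable: {Z}; after ε-elimination: S -> G | b | Zb; G -> h | Sh; Z -> b | bS.
After unit-elimination: S -> b | h | Sh | Zb; G -> h | Sh; Z -> b | bS.
TERM: introduce B -> b, A -> h and substitute in every rule of length ≥2.
Drop unreachable/unproductive: G.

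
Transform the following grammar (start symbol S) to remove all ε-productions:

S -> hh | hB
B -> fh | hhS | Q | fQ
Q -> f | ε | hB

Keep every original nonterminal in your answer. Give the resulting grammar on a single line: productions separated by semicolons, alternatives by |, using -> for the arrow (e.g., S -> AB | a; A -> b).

Nullable set: {B, Q}.
S -> hB: B nullable, giving h | hB.
B -> Q: Q nullable, giving Q.
B -> fQ: Q nullable, giving f | fQ.
Drop Q -> ε.
Q -> hB: B nullable, giving h | hB.
Unchanged (no nullable symbols): S -> hh; B -> fh; B -> hhS; Q -> f.

S -> h | hB | hh; B -> Q | f | fQ | fh | hhS; Q -> f | h | hB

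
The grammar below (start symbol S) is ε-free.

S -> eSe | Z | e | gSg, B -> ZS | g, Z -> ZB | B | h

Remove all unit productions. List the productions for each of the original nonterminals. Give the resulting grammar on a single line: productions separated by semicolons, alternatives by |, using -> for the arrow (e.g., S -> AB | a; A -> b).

Unit productions: S->Z, Z->B.
Unit pairs (A ⇒* B via units): (S,B), (S,Z), (Z,B).
S: inherits non-unit rules of {B, S, Z} → ZB | ZS | e | eSe | g | gSg | h.
B: inherits non-unit rules of {B} → ZS | g.
Z: inherits non-unit rules of {B, Z} → ZB | ZS | g | h.

S -> e | g | h | ZB | ZS | eSe | gSg; B -> g | ZS; Z -> g | h | ZB | ZS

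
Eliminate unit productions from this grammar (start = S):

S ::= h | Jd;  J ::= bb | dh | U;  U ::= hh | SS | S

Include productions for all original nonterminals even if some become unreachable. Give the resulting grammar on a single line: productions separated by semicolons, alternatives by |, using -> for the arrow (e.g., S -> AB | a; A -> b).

Unit productions: J->U, U->S.
Unit pairs (A ⇒* B via units): (J,S), (J,U), (U,S).
S: inherits non-unit rules of {S} → Jd | h.
J: inherits non-unit rules of {J, S, U} → Jd | SS | bb | dh | h | hh.
U: inherits non-unit rules of {S, U} → Jd | SS | h | hh.

S -> h | Jd; J -> h | Jd | SS | bb | dh | hh; U -> h | Jd | SS | hh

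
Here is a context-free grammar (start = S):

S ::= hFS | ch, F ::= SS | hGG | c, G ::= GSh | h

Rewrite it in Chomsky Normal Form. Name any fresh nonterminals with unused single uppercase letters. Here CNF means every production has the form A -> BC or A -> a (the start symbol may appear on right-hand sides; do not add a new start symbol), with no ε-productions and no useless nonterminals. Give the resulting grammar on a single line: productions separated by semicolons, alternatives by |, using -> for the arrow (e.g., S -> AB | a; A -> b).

No ε-productions.
No unit productions to eliminate.
TERM: introduce B -> c, A -> h and substitute in every rule of length ≥2.
BIN: F -> AGG becomes F -> AC, C -> GG; G -> GSA becomes G -> GD, D -> SA; S -> AFS becomes S -> AE, E -> FS.

S -> AE | BA; A -> h; B -> c; C -> GG; D -> SA; E -> FS; F -> c | AC | SS; G -> h | GD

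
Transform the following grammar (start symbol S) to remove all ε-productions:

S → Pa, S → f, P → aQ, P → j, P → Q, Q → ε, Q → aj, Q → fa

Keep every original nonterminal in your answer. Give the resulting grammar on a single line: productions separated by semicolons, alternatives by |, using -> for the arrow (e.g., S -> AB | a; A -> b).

S -> a | f | Pa; P -> Q | a | j | aQ; Q -> aj | fa

Nullable set: {P, Q}.
S -> Pa: P nullable, giving Pa | a.
P -> Q: Q nullable, giving Q.
P -> aQ: Q nullable, giving a | aQ.
Drop Q -> ε.
Unchanged (no nullable symbols): S -> f; P -> j; Q -> aj; Q -> fa.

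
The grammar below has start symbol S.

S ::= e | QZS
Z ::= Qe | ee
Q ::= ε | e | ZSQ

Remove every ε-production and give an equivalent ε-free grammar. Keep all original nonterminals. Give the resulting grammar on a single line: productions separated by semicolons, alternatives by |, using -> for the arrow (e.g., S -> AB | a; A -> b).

Nullable set: {Q}.
S -> QZS: Q nullable, giving QZS | ZS.
Drop Q -> ε.
Q -> ZSQ: Q nullable, giving ZS | ZSQ.
Z -> Qe: Q nullable, giving Qe | e.
Unchanged (no nullable symbols): S -> e; Q -> e; Z -> ee.

S -> e | ZS | QZS; Q -> e | ZS | ZSQ; Z -> e | Qe | ee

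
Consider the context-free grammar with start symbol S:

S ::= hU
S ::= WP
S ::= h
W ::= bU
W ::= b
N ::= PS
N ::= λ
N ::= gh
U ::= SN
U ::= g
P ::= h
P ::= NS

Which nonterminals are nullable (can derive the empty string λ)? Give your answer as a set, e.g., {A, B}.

{N}

Directly nullable (have an ε-rule): {N}.
Not nullable: P, S, U, W — each has a terminal in every rule's right-hand side or depends on a non-nullable symbol.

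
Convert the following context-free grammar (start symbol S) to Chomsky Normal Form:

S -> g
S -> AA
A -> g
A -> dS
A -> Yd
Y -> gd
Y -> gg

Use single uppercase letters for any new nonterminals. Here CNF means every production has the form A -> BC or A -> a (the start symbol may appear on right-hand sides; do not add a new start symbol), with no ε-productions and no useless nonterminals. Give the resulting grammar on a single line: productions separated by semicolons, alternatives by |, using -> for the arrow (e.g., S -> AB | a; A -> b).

S -> g | AA; A -> g | BS | YB; B -> d; C -> g; Y -> CB | CC

No ε-productions.
No unit productions to eliminate.
TERM: introduce B -> d, C -> g and substitute in every rule of length ≥2.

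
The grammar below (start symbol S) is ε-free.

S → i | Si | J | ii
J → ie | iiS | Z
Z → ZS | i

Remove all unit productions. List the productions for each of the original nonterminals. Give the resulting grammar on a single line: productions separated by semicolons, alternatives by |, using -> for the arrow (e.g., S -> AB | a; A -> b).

S -> i | Si | ZS | ie | ii | iiS; J -> i | ZS | ie | iiS; Z -> i | ZS

Unit productions: J->Z, S->J.
Unit pairs (A ⇒* B via units): (J,Z), (S,J), (S,Z).
S: inherits non-unit rules of {J, S, Z} → Si | ZS | i | ie | ii | iiS.
J: inherits non-unit rules of {J, Z} → ZS | i | ie | iiS.
Z: inherits non-unit rules of {Z} → ZS | i.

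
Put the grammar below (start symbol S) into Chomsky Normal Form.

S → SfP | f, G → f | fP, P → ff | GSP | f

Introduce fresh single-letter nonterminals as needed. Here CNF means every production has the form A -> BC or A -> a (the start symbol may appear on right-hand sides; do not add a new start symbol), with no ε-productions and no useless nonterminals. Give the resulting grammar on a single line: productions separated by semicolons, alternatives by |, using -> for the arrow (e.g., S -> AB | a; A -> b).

No ε-productions.
No unit productions to eliminate.
TERM: introduce A -> f and substitute in every rule of length ≥2.
BIN: P -> GSP becomes P -> GB, B -> SP; S -> SAP becomes S -> SC, C -> AP.

S -> f | SC; A -> f; B -> SP; C -> AP; G -> f | AP; P -> f | AA | GB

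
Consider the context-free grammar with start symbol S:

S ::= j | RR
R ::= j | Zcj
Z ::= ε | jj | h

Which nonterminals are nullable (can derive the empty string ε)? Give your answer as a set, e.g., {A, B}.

{Z}

Directly nullable (have an ε-rule): {Z}.
Not nullable: R, S — each has a terminal in every rule's right-hand side or depends on a non-nullable symbol.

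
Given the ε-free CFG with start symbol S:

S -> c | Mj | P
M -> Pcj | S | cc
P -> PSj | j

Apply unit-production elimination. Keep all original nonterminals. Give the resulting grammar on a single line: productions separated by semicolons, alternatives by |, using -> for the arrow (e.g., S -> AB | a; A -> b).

Unit productions: M->S, S->P.
Unit pairs (A ⇒* B via units): (M,P), (M,S), (S,P).
S: inherits non-unit rules of {P, S} → Mj | PSj | c | j.
M: inherits non-unit rules of {M, P, S} → Mj | PSj | Pcj | c | cc | j.
P: inherits non-unit rules of {P} → PSj | j.

S -> c | j | Mj | PSj; M -> c | j | Mj | cc | PSj | Pcj; P -> j | PSj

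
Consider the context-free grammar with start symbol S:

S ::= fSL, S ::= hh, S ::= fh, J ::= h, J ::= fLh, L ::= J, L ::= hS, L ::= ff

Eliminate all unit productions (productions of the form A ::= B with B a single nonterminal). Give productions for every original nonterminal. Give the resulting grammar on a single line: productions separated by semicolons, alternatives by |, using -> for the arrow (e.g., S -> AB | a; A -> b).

S -> fh | hh | fSL; J -> h | fLh; L -> h | ff | hS | fLh

Unit productions: L->J.
Unit pairs (A ⇒* B via units): (L,J).
S: inherits non-unit rules of {S} → fSL | fh | hh.
J: inherits non-unit rules of {J} → fLh | h.
L: inherits non-unit rules of {J, L} → fLh | ff | h | hS.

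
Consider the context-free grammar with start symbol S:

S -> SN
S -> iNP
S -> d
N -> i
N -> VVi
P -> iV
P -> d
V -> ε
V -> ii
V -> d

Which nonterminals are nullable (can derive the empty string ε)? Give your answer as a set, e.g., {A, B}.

Directly nullable (have an ε-rule): {V}.
Not nullable: N, P, S — each has a terminal in every rule's right-hand side or depends on a non-nullable symbol.

{V}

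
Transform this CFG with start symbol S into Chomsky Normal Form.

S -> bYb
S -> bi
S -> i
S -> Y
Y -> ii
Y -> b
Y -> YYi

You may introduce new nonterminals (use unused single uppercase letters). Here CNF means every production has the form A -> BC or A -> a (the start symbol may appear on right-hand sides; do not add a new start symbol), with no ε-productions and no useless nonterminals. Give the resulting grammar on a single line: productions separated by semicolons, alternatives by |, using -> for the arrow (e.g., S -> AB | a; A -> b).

S -> b | i | AA | BA | BC | YD; A -> i; B -> b; C -> YB; D -> YA; E -> YA; Y -> b | AA | YE

No ε-productions.
After unit-elimination: S -> b | i | bi | ii | YYi | bYb; Y -> b | ii | YYi.
TERM: introduce B -> b, A -> i and substitute in every rule of length ≥2.
BIN: S -> BYB becomes S -> BC, C -> YB; S -> YYA becomes S -> YD, D -> YA; Y -> YYA becomes Y -> YE, E -> YA.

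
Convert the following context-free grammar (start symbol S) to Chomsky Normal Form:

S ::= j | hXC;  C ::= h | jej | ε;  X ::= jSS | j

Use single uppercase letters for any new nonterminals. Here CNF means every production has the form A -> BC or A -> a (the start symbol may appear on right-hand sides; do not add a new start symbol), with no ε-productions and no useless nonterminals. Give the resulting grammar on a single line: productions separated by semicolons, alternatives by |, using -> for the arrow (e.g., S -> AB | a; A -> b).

S -> j | DF | DX; A -> j; B -> e; C -> h | AE; D -> h; E -> BA; F -> XC; G -> SS; X -> j | AG

Nullable: {C}; after ε-elimination: S -> j | hX | hXC; C -> h | jej; X -> j | jSS.
No unit productions to eliminate.
TERM: introduce B -> e, D -> h, A -> j and substitute in every rule of length ≥2.
BIN: C -> ABA becomes C -> AE, E -> BA; S -> DXC becomes S -> DF, F -> XC; X -> ASS becomes X -> AG, G -> SS.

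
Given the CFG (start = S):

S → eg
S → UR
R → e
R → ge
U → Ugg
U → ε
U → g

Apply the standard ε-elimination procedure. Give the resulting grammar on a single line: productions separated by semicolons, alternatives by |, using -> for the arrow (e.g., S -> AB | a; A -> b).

Nullable set: {U}.
S -> UR: U nullable, giving R | UR.
Drop U -> ε.
U -> Ugg: U nullable, giving Ugg | gg.
Unchanged (no nullable symbols): S -> eg; R -> e; R -> ge; U -> g.

S -> R | UR | eg; R -> e | ge; U -> g | gg | Ugg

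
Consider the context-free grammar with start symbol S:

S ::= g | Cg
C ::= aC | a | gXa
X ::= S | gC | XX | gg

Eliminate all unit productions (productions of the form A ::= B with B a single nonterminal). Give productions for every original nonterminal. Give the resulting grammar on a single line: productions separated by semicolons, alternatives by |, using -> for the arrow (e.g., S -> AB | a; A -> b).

Unit productions: X->S.
Unit pairs (A ⇒* B via units): (X,S).
S: inherits non-unit rules of {S} → Cg | g.
C: inherits non-unit rules of {C} → a | aC | gXa.
X: inherits non-unit rules of {S, X} → Cg | XX | g | gC | gg.

S -> g | Cg; C -> a | aC | gXa; X -> g | Cg | XX | gC | gg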